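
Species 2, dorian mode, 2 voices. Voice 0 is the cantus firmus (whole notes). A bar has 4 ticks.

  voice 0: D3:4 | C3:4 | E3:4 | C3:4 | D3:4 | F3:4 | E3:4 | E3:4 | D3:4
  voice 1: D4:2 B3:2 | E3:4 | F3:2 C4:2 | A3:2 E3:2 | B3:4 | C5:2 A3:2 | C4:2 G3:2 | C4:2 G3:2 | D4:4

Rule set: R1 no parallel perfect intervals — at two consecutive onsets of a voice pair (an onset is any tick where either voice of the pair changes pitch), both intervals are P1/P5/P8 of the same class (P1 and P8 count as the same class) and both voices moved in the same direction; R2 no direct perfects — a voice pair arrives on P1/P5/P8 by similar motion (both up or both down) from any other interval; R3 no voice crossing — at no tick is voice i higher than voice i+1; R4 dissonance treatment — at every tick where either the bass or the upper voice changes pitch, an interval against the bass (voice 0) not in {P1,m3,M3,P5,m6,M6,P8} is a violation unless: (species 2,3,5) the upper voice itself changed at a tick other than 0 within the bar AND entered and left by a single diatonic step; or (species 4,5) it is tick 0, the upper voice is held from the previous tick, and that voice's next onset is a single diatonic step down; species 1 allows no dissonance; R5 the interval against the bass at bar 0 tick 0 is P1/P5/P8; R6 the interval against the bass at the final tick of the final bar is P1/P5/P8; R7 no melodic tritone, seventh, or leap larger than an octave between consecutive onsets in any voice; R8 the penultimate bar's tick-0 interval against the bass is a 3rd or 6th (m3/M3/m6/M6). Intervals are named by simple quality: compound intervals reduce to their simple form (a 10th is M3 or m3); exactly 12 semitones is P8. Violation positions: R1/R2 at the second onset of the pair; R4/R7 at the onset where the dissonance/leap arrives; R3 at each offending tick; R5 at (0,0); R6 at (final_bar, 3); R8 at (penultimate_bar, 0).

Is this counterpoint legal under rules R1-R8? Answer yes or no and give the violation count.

bar 0: v0=D3 v1=D4 (P8)
bar 1: v0=C3 v1=E3 (M3)
bar 2: v0=E3 v1=F3 (m2)
bar 3: v0=C3 v1=A3 (M6)
bar 4: v0=D3 v1=B3 (M6)
bar 5: v0=F3 v1=C5 (P5)
bar 6: v0=E3 v1=C4 (m6)
bar 7: v0=E3 v1=C4 (m6)
bar 8: v0=D3 v1=D4 (P8)
  R4 @ bar2.0: E3/F3 m2 untreated
  R2 @ bar5.0: D3/B3 M6 -> F3/C5 P5 similar
  R7 @ bar5.0: B3->C5 leap 13st
  R7 @ bar5.2: C5->A3 leap 15st

No (4 violations)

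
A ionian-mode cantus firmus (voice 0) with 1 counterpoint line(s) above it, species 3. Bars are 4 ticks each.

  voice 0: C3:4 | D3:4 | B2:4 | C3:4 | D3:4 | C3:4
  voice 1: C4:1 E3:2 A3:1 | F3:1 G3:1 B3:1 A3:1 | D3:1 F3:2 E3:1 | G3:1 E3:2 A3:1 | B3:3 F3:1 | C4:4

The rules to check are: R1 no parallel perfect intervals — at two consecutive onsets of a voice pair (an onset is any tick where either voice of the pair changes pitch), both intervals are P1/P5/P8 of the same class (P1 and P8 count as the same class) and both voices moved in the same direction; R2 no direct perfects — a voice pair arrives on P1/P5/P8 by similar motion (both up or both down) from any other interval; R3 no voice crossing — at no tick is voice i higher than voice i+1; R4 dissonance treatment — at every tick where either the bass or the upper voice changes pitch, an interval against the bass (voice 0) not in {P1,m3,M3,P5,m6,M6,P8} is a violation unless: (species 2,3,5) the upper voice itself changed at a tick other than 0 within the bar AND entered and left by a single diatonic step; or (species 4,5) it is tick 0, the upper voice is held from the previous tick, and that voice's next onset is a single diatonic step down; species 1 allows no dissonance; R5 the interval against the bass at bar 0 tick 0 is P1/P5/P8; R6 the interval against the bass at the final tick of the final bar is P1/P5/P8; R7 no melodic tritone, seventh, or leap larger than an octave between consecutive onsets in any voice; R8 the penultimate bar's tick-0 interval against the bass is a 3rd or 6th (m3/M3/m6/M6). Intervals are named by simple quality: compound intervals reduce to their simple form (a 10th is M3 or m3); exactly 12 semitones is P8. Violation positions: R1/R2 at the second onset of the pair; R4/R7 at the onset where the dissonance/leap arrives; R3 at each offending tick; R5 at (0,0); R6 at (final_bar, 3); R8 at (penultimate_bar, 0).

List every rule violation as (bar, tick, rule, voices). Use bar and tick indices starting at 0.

(1, 1, R4, (0, 1))
(2, 1, R4, (0, 1))
(2, 3, R4, (0, 1))
(3, 0, R2, (0, 1))
(4, 3, R7, (1,))

bar 0: v0=C3 v1=C4 downbeat P8
bar 1: v0=D3 v1=F3 downbeat m3
bar 2: v0=B2 v1=D3 downbeat m3
bar 3: v0=C3 v1=G3 downbeat P5
bar 4: v0=D3 v1=B3 downbeat M6
bar 5: v0=C3 v1=C4 downbeat P8
  -> R4 @ bar 1 tick 1 v(0, 1): D3/G3 P4 untreated
  -> R4 @ bar 2 tick 1 v(0, 1): B2/F3 TT untreated
  -> R4 @ bar 2 tick 3 v(0, 1): B2/E3 P4 untreated
  -> R2 @ bar 3 tick 0 v(0, 1): B2/E3 P4 -> C3/G3 P5 similar
  -> R7 @ bar 4 tick 3 v(1,): B3->F3 leap 6st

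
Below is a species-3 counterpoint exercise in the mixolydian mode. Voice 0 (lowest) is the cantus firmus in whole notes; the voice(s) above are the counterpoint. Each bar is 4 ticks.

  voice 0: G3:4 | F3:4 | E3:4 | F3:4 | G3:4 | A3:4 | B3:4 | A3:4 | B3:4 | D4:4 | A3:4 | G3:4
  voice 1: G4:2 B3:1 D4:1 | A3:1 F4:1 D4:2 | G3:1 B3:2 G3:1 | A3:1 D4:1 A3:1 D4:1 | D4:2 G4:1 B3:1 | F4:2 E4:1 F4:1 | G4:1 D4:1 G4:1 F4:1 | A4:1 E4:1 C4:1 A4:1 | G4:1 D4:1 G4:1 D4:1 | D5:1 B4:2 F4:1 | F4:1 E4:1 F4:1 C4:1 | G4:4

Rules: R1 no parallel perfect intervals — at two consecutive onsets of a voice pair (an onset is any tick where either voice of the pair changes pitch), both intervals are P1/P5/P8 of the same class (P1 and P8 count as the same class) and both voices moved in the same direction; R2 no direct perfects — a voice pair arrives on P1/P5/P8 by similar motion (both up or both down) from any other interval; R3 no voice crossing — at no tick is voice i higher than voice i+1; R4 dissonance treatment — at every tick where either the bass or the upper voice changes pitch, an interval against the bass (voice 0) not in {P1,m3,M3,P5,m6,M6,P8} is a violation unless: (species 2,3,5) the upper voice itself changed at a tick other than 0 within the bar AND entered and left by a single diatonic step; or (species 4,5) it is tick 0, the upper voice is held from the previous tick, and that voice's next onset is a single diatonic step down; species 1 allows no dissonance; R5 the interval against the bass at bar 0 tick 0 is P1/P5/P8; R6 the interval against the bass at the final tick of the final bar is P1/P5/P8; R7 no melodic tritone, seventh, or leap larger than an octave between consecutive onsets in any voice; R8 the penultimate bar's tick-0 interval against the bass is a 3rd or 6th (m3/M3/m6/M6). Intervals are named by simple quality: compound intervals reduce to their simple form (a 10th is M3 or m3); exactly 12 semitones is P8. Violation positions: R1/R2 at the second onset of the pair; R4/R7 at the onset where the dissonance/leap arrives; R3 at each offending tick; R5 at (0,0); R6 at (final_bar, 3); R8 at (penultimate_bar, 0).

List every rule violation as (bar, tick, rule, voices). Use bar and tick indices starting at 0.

bar 0: v0=G3 v1=G4 downbeat P8
bar 1: v0=F3 v1=A3 downbeat M3
bar 2: v0=E3 v1=G3 downbeat m3
bar 3: v0=F3 v1=A3 downbeat M3
bar 4: v0=G3 v1=D4 downbeat P5
bar 5: v0=A3 v1=F4 downbeat m6
bar 6: v0=B3 v1=G4 downbeat m6
bar 7: v0=A3 v1=A4 downbeat P8
bar 8: v0=B3 v1=G4 downbeat m6
bar 9: v0=D4 v1=D5 downbeat P8
bar 10: v0=A3 v1=F4 downbeat m6
bar 11: v0=G3 v1=G4 downbeat P8
  -> R7 @ bar 5 tick 0 v(1,): B3->F4 leap 6st
  -> R4 @ bar 6 tick 3 v(0, 1): B3/F4 TT untreated
  -> R2 @ bar 9 tick 0 v(0, 1): B3/D4 m3 -> D4/D5 P8 similar
  -> R7 @ bar 9 tick 3 v(1,): B4->F4 leap 6st

(5, 0, R7, (1,))
(6, 3, R4, (0, 1))
(9, 0, R2, (0, 1))
(9, 3, R7, (1,))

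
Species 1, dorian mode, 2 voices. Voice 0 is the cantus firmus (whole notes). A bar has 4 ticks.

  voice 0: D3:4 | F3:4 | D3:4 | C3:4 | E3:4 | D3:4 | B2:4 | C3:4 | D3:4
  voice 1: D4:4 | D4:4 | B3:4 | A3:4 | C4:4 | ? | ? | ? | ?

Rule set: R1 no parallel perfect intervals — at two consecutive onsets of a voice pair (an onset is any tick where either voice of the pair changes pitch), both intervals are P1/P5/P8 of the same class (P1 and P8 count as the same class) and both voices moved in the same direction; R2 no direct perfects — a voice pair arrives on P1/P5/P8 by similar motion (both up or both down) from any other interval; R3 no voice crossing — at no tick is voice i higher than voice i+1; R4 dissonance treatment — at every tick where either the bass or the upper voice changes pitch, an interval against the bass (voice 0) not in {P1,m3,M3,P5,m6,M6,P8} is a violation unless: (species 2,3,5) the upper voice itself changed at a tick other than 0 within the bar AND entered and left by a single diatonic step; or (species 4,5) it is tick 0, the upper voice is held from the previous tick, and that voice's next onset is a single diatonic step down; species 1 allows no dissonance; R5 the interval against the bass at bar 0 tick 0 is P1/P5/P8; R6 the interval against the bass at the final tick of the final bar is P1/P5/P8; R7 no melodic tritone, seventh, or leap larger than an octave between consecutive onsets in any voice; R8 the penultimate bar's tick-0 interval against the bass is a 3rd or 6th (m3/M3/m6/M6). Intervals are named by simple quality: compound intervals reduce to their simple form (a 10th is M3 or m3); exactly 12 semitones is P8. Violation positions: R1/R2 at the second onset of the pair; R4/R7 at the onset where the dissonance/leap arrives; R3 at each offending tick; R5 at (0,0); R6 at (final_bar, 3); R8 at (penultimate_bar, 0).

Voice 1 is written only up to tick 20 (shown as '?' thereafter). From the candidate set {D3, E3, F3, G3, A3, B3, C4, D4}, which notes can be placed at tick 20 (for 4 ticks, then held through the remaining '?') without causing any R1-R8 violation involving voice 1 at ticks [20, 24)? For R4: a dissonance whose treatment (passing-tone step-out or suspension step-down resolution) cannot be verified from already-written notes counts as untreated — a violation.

{B3, D4, F3}

D3: violates R2,R7
E3: violates R4
F3: legal
G3: violates R4
A3: violates R2
B3: legal
C4: violates R4
D4: legal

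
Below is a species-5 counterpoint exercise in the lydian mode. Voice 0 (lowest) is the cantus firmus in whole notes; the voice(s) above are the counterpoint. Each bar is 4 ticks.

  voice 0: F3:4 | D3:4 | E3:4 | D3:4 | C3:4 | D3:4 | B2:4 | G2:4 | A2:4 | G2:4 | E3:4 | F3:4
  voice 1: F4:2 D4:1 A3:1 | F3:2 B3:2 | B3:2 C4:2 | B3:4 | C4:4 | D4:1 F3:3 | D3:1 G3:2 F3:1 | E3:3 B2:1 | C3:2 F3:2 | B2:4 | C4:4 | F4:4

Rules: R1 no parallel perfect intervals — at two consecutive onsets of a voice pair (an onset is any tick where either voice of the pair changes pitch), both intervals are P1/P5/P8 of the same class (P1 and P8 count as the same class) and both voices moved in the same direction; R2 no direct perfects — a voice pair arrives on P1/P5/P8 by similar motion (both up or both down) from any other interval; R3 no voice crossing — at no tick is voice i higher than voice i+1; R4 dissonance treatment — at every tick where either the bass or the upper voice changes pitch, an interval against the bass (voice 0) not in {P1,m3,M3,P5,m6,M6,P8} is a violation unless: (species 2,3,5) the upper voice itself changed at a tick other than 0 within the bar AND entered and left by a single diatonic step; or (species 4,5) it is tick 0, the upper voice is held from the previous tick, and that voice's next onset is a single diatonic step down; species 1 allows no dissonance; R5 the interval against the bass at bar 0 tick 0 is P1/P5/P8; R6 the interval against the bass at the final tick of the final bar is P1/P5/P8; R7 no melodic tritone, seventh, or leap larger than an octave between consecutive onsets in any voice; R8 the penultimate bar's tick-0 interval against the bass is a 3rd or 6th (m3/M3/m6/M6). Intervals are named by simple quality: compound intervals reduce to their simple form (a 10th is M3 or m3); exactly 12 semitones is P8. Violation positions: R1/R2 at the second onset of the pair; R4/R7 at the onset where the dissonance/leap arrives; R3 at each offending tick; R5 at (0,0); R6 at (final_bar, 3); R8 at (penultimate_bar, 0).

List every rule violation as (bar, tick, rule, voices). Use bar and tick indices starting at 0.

(1, 2, R7, (1,))
(5, 0, R1, (0, 1))
(9, 0, R7, (1,))
(10, 0, R7, (1,))
(11, 0, R2, (0, 1))

bar 0: v0=F3 v1=F4 downbeat P8
bar 1: v0=D3 v1=F3 downbeat m3
bar 2: v0=E3 v1=B3 downbeat P5
bar 3: v0=D3 v1=B3 downbeat M6
bar 4: v0=C3 v1=C4 downbeat P8
bar 5: v0=D3 v1=D4 downbeat P8
bar 6: v0=B2 v1=D3 downbeat m3
bar 7: v0=G2 v1=E3 downbeat M6
bar 8: v0=A2 v1=C3 downbeat m3
bar 9: v0=G2 v1=B2 downbeat M3
bar 10: v0=E3 v1=C4 downbeat m6
bar 11: v0=F3 v1=F4 downbeat P8
  -> R7 @ bar 1 tick 2 v(1,): F3->B3 leap 6st
  -> R1 @ bar 5 tick 0 v(0, 1): C3/C4 P8 -> D3/D4 P8 similar
  -> R7 @ bar 9 tick 0 v(1,): F3->B2 leap 6st
  -> R7 @ bar 10 tick 0 v(1,): B2->C4 leap 13st
  -> R2 @ bar 11 tick 0 v(0, 1): E3/C4 m6 -> F3/F4 P8 similar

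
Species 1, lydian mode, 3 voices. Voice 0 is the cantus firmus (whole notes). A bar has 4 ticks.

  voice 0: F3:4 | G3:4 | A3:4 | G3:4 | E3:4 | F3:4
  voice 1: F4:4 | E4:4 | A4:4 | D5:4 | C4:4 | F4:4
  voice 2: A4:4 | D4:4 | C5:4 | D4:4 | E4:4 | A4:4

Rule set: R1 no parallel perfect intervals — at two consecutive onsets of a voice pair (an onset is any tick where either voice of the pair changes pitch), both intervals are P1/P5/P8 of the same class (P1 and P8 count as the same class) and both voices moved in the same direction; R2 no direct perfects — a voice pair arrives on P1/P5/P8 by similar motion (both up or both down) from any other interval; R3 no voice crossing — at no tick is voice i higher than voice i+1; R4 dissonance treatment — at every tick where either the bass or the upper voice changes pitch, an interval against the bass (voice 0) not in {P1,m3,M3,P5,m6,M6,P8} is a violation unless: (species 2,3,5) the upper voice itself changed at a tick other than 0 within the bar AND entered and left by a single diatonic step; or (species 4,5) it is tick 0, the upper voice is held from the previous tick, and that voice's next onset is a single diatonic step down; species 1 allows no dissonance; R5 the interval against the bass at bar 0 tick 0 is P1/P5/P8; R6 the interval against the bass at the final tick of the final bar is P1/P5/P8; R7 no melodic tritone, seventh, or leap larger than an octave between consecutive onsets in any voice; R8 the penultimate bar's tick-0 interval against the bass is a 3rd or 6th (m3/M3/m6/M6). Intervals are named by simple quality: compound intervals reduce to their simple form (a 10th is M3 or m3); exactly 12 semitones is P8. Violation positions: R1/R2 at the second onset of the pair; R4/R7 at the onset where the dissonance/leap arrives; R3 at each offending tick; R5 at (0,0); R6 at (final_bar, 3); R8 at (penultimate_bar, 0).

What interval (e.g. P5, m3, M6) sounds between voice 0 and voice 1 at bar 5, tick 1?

P8

voice 0=F3 voice 1=F4 -> P8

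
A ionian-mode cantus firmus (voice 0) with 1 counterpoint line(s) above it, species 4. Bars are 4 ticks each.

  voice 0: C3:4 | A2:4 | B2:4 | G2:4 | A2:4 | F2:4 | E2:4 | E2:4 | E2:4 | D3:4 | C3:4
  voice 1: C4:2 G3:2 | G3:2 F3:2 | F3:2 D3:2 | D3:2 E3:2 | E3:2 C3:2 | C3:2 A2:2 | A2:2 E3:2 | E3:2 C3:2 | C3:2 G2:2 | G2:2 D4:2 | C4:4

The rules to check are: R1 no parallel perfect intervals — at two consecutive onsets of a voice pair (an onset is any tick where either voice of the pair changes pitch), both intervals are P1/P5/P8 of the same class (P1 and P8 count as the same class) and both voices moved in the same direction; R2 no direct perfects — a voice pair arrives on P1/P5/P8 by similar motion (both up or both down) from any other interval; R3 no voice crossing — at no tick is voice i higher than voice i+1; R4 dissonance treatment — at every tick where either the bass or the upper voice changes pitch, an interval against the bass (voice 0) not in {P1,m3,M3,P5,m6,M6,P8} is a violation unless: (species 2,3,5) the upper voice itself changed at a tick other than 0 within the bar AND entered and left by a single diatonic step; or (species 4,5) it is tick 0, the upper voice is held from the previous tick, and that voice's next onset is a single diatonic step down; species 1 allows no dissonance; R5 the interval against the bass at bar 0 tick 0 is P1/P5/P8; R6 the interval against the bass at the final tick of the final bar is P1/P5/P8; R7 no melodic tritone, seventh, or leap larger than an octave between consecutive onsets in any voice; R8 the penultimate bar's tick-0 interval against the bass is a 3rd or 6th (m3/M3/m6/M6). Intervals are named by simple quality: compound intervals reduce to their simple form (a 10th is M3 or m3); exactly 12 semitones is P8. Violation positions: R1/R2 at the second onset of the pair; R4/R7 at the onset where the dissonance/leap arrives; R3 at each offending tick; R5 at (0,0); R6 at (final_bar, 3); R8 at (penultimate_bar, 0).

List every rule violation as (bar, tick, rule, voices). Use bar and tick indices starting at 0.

bar 0: v0=C3 v1=C4 downbeat P8
bar 1: v0=A2 v1=G3 downbeat m7
bar 2: v0=B2 v1=F3 downbeat TT
bar 3: v0=G2 v1=D3 downbeat P5
bar 4: v0=A2 v1=E3 downbeat P5
bar 5: v0=F2 v1=C3 downbeat P5
bar 6: v0=E2 v1=A2 downbeat P4
bar 7: v0=E2 v1=E3 downbeat P8
bar 8: v0=E2 v1=C3 downbeat m6
bar 9: v0=D3 v1=G2 downbeat P5
bar 10: v0=C3 v1=C4 downbeat P8
  -> R4 @ bar 2 tick 0 v(0, 1): B2/F3 TT untreated
  -> R4 @ bar 6 tick 0 v(0, 1): E2/A2 P4 untreated
  -> R3 @ bar 9 tick 0 v(0, 1): D3 above G2
  -> R7 @ bar 9 tick 0 v(0,): E2->D3 leap 10st
  -> R8 @ bar 9 tick 0 v(0, 1): penult P5 not 3rd/6th
  -> R3 @ bar 9 tick 1 v(0, 1): D3 above G2
  -> R7 @ bar 9 tick 2 v(1,): G2->D4 leap 19st
  -> R1 @ bar 10 tick 0 v(0, 1): D3/D4 P8 -> C3/C4 P8 similar

(2, 0, R4, (0, 1))
(6, 0, R4, (0, 1))
(9, 0, R3, (0, 1))
(9, 0, R7, (0,))
(9, 0, R8, (0, 1))
(9, 1, R3, (0, 1))
(9, 2, R7, (1,))
(10, 0, R1, (0, 1))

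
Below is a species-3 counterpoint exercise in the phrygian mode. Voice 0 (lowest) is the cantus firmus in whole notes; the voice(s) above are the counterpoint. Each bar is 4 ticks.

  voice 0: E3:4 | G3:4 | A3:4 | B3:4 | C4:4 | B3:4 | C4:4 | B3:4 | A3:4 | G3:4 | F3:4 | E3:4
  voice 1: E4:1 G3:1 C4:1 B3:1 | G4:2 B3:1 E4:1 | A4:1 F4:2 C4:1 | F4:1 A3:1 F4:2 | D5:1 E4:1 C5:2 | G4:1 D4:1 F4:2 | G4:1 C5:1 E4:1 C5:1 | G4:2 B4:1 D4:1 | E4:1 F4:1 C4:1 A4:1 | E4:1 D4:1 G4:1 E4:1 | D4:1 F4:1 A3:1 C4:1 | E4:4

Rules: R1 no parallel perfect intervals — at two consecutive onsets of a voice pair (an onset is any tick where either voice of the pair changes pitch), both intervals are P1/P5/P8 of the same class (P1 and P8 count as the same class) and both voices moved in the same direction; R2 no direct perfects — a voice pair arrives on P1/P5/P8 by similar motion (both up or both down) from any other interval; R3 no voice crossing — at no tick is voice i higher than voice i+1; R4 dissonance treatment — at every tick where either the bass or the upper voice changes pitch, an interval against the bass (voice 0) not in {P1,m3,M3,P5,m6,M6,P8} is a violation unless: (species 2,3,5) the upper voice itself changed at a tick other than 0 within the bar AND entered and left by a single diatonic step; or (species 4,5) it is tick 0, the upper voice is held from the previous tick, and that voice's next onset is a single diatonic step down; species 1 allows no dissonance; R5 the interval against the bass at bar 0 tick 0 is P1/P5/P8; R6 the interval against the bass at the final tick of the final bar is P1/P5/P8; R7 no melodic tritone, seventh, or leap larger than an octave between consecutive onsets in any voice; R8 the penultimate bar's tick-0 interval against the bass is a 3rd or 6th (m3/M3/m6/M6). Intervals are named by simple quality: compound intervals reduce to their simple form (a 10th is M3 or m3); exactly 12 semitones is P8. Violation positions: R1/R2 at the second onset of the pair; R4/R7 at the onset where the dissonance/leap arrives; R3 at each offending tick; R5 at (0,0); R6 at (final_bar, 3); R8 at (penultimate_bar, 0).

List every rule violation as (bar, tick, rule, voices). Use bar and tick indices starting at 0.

(1, 0, R2, (0, 1))
(2, 0, R2, (0, 1))
(3, 0, R4, (0, 1))
(3, 1, R3, (0, 1))
(3, 1, R4, (0, 1))
(3, 2, R4, (0, 1))
(4, 0, R4, (0, 1))
(4, 1, R7, (1,))
(5, 2, R4, (0, 1))
(6, 0, R2, (0, 1))

bar 0: v0=E3 v1=E4 downbeat P8
bar 1: v0=G3 v1=G4 downbeat P8
bar 2: v0=A3 v1=A4 downbeat P8
bar 3: v0=B3 v1=F4 downbeat TT
bar 4: v0=C4 v1=D5 downbeat M2
bar 5: v0=B3 v1=G4 downbeat m6
bar 6: v0=C4 v1=G4 downbeat P5
bar 7: v0=B3 v1=G4 downbeat m6
bar 8: v0=A3 v1=E4 downbeat P5
bar 9: v0=G3 v1=E4 downbeat M6
bar 10: v0=F3 v1=D4 downbeat M6
bar 11: v0=E3 v1=E4 downbeat P8
  -> R2 @ bar 1 tick 0 v(0, 1): E3/B3 P5 -> G3/G4 P8 similar
  -> R2 @ bar 2 tick 0 v(0, 1): G3/E4 M6 -> A3/A4 P8 similar
  -> R4 @ bar 3 tick 0 v(0, 1): B3/F4 TT untreated
  -> R3 @ bar 3 tick 1 v(0, 1): B3 above A3
  -> R4 @ bar 3 tick 1 v(0, 1): B3/A3 M2 untreated
  -> R4 @ bar 3 tick 2 v(0, 1): B3/F4 TT untreated
  -> R4 @ bar 4 tick 0 v(0, 1): C4/D5 M2 untreated
  -> R7 @ bar 4 tick 1 v(1,): D5->E4 leap 10st
  -> R4 @ bar 5 tick 2 v(0, 1): B3/F4 TT untreated
  -> R2 @ bar 6 tick 0 v(0, 1): B3/F4 TT -> C4/G4 P5 similar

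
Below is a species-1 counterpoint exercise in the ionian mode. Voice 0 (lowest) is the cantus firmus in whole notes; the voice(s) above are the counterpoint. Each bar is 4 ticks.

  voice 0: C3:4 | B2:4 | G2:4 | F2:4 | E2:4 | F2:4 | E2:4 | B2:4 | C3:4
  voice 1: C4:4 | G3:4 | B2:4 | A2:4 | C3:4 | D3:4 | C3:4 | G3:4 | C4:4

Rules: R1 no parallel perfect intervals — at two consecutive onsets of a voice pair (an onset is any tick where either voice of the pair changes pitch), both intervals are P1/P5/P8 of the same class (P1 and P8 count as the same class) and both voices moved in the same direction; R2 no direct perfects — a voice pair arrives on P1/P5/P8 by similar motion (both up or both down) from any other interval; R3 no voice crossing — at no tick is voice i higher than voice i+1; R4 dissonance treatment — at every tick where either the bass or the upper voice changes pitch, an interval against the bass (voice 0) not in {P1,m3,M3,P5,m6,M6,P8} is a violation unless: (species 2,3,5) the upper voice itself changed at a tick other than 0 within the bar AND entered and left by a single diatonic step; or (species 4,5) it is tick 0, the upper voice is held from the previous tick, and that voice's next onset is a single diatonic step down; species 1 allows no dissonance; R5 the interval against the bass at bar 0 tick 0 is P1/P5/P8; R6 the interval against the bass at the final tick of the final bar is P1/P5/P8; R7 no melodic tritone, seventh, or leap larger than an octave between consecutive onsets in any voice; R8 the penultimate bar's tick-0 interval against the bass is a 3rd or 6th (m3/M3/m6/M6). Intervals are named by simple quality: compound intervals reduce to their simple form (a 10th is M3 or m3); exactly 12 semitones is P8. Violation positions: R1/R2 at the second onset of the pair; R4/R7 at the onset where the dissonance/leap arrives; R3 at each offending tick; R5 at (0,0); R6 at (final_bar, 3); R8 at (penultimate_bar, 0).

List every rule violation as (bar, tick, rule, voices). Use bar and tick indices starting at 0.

(8, 0, R2, (0, 1))

bar 0: v0=C3 v1=C4 downbeat P8
bar 1: v0=B2 v1=G3 downbeat m6
bar 2: v0=G2 v1=B2 downbeat M3
bar 3: v0=F2 v1=A2 downbeat M3
bar 4: v0=E2 v1=C3 downbeat m6
bar 5: v0=F2 v1=D3 downbeat M6
bar 6: v0=E2 v1=C3 downbeat m6
bar 7: v0=B2 v1=G3 downbeat m6
bar 8: v0=C3 v1=C4 downbeat P8
  -> R2 @ bar 8 tick 0 v(0, 1): B2/G3 m6 -> C3/C4 P8 similar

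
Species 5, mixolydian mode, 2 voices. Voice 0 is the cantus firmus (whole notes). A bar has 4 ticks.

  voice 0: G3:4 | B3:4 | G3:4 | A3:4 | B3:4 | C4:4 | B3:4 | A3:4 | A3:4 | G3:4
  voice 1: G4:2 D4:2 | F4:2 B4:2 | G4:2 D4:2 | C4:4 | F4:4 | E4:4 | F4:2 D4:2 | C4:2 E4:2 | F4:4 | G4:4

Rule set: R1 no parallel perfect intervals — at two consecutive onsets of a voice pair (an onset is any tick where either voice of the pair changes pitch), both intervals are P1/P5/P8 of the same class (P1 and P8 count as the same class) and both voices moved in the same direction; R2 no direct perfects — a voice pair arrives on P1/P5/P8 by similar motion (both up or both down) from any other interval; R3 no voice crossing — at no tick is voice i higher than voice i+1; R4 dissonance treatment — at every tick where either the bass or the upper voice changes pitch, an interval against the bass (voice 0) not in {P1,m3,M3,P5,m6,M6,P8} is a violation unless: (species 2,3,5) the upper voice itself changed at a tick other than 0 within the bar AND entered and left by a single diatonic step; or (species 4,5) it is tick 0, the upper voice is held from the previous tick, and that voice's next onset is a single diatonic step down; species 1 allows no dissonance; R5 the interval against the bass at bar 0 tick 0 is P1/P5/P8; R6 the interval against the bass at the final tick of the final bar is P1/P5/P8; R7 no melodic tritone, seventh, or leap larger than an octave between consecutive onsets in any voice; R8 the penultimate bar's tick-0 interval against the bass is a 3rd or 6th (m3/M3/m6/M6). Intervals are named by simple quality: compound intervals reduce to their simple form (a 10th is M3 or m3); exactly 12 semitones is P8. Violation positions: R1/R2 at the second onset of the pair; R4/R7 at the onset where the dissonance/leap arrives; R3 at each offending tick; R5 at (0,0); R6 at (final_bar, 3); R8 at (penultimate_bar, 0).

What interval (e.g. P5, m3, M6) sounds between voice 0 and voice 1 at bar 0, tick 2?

P5

voice 0=G3 voice 1=D4 -> P5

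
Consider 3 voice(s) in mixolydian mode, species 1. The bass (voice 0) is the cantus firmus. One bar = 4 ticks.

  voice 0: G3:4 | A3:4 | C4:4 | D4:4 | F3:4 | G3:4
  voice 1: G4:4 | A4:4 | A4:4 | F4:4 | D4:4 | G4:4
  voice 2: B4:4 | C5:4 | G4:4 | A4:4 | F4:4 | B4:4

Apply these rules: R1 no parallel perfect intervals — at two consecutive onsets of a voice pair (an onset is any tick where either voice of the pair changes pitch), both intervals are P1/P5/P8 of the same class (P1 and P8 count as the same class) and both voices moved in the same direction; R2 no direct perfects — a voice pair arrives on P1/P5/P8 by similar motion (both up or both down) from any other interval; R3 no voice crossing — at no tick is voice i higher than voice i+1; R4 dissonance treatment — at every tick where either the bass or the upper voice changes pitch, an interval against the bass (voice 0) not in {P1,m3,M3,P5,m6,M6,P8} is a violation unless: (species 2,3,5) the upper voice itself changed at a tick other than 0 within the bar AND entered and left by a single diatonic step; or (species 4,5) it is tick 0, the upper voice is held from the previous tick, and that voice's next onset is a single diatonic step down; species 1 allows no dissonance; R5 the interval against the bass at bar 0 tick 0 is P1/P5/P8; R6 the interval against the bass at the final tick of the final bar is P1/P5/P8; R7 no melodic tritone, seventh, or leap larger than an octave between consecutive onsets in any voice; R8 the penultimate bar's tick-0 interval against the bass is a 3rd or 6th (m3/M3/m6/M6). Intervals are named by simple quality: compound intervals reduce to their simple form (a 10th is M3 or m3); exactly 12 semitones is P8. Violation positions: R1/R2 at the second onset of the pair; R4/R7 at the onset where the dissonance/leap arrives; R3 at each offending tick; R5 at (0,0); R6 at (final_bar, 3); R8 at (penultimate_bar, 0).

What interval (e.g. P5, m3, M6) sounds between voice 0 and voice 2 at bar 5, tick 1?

M3

voice 0=G3 voice 2=B4 -> M3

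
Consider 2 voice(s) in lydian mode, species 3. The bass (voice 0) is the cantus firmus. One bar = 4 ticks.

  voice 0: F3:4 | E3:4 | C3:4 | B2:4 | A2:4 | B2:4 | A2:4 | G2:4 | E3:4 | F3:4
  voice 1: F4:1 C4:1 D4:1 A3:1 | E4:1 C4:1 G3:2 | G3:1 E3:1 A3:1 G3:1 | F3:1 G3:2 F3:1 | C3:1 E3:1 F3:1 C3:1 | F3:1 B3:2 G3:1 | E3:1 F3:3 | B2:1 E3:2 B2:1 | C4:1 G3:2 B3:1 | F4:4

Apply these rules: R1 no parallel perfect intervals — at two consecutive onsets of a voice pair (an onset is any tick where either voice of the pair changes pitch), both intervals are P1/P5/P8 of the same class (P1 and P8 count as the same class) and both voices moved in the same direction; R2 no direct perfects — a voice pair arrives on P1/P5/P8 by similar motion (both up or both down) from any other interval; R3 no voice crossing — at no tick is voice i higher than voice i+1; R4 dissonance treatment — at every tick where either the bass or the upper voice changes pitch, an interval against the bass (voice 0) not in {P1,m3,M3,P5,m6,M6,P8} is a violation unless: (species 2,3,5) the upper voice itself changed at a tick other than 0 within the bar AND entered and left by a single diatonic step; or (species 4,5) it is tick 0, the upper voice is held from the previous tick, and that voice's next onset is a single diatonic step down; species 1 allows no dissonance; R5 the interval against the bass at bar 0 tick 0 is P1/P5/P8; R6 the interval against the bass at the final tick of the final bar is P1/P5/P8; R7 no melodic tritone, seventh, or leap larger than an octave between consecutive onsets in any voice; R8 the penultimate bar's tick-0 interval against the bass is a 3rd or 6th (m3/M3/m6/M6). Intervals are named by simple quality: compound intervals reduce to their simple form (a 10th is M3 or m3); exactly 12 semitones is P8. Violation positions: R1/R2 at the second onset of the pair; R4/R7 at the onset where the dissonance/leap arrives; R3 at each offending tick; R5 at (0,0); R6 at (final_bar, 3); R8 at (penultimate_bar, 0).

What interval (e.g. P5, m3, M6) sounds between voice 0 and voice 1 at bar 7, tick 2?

voice 0=G2 voice 1=E3 -> M6

M6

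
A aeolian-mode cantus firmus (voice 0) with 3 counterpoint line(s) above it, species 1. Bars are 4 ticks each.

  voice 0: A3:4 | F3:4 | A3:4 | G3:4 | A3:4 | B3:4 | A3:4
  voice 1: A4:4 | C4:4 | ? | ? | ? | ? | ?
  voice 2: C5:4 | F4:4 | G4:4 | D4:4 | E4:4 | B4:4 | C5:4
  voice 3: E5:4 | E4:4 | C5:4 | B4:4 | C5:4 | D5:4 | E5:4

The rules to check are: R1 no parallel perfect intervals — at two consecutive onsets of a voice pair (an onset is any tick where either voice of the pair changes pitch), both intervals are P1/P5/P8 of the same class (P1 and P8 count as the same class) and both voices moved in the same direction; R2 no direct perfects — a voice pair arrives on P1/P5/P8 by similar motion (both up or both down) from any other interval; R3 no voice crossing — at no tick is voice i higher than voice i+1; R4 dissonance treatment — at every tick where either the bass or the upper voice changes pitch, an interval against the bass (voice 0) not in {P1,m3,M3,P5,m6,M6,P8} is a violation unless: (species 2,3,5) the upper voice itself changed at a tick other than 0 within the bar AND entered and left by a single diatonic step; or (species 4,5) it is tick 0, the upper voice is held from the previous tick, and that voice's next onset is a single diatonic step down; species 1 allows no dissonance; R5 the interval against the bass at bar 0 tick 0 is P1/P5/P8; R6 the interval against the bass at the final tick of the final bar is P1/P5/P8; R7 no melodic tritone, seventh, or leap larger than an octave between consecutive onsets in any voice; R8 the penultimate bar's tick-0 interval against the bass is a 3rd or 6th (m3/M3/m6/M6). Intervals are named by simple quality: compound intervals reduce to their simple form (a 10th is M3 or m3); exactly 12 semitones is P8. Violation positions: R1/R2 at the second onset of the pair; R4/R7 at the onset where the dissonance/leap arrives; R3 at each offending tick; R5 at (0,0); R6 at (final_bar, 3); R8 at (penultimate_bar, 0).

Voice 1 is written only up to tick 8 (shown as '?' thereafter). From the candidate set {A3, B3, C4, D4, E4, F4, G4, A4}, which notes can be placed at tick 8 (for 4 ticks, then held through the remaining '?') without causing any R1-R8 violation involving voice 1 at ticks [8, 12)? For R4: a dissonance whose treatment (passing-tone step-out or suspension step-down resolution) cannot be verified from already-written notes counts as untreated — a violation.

A3: legal
B3: violates R4
C4: legal
D4: violates R4
E4: violates R1
F4: violates R2
G4: violates R2,R4
A4: violates R2,R3

{A3, C4}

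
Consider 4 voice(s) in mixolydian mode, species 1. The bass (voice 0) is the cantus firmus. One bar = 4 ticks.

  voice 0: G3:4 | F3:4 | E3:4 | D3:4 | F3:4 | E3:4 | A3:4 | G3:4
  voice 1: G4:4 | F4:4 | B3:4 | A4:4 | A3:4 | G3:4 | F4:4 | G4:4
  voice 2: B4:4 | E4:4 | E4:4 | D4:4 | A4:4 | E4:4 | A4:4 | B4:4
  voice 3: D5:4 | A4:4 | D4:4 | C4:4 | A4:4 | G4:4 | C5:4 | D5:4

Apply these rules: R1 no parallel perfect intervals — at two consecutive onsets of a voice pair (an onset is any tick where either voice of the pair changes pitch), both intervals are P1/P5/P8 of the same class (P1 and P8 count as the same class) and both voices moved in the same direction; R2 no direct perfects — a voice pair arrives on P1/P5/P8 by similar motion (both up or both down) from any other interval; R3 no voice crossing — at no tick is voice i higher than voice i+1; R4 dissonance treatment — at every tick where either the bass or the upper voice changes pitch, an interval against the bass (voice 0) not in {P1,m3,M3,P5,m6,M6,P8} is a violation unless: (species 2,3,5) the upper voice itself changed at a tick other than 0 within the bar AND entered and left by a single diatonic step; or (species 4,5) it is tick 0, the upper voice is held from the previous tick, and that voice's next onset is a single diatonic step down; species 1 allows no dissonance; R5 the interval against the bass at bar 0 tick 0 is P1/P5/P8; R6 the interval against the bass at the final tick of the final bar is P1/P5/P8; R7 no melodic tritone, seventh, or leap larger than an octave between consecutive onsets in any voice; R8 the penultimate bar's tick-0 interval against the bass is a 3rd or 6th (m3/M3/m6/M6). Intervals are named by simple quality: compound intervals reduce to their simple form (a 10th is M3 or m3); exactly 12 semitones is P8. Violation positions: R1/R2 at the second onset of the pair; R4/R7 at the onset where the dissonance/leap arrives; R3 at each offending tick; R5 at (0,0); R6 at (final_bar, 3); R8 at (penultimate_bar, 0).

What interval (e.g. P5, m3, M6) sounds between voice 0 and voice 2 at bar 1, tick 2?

voice 0=F3 voice 2=E4 -> M7

M7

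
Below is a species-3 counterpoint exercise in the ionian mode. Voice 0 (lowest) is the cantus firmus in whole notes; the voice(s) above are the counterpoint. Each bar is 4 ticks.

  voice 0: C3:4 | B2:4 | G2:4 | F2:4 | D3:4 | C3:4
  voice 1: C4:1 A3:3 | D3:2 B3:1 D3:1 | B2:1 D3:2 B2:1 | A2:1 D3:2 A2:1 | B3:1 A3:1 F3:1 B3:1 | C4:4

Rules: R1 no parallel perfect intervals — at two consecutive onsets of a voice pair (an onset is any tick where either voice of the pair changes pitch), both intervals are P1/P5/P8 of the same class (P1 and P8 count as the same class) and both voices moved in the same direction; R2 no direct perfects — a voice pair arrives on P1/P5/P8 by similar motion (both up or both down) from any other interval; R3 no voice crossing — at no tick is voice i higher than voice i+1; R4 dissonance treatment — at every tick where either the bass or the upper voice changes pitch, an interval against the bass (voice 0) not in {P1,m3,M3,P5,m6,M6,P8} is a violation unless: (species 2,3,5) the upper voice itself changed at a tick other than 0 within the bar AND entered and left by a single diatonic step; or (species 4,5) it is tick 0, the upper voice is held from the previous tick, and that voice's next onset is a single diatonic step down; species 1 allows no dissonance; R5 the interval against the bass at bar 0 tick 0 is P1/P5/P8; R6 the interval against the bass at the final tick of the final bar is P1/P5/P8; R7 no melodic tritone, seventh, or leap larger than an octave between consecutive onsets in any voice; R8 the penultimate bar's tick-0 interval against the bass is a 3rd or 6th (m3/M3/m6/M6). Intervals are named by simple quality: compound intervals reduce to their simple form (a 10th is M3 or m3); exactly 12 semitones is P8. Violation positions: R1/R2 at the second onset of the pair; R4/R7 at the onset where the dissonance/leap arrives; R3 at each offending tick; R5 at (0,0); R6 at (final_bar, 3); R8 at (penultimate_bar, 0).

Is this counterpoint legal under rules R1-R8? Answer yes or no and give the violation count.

bar 0: v0=C3 v1=C4 (P8)
bar 1: v0=B2 v1=D3 (m3)
bar 2: v0=G2 v1=B2 (M3)
bar 3: v0=F2 v1=A2 (M3)
bar 4: v0=D3 v1=B3 (M6)
bar 5: v0=C3 v1=C4 (P8)
  R7 @ bar4.0: A2->B3 leap 14st
  R7 @ bar4.3: F3->B3 leap 6st

No (2 violations)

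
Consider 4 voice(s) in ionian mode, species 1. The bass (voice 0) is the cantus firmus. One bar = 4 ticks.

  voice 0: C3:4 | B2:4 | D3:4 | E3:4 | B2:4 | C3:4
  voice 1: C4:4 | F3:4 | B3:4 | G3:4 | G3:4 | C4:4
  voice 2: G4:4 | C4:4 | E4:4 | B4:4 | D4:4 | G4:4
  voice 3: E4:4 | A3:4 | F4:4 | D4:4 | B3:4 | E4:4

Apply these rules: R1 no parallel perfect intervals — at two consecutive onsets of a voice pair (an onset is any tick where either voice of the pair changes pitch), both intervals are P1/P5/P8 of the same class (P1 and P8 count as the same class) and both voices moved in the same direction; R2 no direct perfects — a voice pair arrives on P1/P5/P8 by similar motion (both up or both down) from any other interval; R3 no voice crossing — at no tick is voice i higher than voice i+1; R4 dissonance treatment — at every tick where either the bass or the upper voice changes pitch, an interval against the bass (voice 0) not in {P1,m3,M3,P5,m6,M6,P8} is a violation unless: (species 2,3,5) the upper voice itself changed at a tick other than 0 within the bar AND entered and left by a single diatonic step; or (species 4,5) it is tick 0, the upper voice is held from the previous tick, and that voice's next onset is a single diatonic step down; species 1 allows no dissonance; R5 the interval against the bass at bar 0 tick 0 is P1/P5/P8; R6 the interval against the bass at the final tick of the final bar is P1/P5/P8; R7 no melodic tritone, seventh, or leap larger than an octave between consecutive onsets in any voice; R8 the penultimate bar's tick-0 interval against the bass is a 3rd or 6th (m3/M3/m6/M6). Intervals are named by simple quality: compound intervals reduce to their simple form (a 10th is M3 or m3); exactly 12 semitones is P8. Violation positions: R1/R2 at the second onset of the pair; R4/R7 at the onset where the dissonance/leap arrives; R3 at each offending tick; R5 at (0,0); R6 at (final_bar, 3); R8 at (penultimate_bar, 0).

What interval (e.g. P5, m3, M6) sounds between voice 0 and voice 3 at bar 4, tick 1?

P8

voice 0=B2 voice 3=B3 -> P8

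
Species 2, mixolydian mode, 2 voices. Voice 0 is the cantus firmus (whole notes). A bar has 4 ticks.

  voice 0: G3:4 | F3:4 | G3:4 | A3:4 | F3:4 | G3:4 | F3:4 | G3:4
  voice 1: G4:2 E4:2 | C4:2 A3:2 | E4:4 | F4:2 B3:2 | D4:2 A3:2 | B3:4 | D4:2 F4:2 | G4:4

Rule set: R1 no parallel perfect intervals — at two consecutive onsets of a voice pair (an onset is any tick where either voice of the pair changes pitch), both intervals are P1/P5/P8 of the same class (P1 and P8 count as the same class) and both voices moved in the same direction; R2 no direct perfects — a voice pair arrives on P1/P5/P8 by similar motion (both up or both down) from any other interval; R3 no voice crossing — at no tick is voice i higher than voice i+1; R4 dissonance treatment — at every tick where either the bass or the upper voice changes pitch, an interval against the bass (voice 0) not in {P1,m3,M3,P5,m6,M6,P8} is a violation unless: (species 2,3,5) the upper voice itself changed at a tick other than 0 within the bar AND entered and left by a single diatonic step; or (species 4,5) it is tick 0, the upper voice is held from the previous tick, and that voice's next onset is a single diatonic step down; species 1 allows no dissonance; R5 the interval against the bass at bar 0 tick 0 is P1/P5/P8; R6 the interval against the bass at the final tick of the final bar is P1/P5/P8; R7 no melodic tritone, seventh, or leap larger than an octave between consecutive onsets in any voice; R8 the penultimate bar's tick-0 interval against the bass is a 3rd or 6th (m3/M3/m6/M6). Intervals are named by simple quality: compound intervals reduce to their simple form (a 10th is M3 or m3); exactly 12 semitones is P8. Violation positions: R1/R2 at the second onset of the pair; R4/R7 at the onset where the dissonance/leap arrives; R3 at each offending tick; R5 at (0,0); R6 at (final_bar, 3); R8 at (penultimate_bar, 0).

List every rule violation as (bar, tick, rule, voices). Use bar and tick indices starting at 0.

bar 0: v0=G3 v1=G4 downbeat P8
bar 1: v0=F3 v1=C4 downbeat P5
bar 2: v0=G3 v1=E4 downbeat M6
bar 3: v0=A3 v1=F4 downbeat m6
bar 4: v0=F3 v1=D4 downbeat M6
bar 5: v0=G3 v1=B3 downbeat M3
bar 6: v0=F3 v1=D4 downbeat M6
bar 7: v0=G3 v1=G4 downbeat P8
  -> R2 @ bar 1 tick 0 v(0, 1): G3/E4 M6 -> F3/C4 P5 similar
  -> R4 @ bar 3 tick 2 v(0, 1): A3/B3 M2 untreated
  -> R7 @ bar 3 tick 2 v(1,): F4->B3 leap 6st
  -> R1 @ bar 7 tick 0 v(0, 1): F3/F4 P8 -> G3/G4 P8 similar

(1, 0, R2, (0, 1))
(3, 2, R4, (0, 1))
(3, 2, R7, (1,))
(7, 0, R1, (0, 1))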